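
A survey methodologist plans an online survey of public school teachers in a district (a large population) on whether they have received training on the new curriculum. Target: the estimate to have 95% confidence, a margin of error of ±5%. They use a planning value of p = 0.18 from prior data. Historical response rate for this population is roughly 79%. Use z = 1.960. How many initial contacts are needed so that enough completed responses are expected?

288

Completed interviews needed: n₀ = 1.960² × 0.1476 / 0.050² ≈ 226.81 → 227.
At a 79% response rate, contacts needed = 227 / 0.79 ≈ 287.34 → 288.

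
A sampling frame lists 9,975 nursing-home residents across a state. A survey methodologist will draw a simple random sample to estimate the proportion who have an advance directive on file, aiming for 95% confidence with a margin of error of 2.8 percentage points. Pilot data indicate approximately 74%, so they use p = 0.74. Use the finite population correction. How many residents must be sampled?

For 95% confidence, z = 1.960.
Unadjusted: n₀ = 1.960² × 0.74 × 0.26 / 0.028² ≈ 942.76, so n₀ = 943.
Finite population correction with N = 9,975: n = n₀ / (1 + (n₀−1)/N) = 943 / (1 + 942/9975) = 943 / 1.0944 ≈ 861.63.
Rounding up, n = 862.

862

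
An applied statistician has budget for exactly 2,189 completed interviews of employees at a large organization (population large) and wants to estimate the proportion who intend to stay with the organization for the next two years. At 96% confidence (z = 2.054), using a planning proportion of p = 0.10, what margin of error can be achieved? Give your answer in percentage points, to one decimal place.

1.3

SE(p̂) = √[p(1−p)/n] = √[0.0900/2189] = 0.00641.
E = z × SE = 2.054 × 0.00641 = 0.01317, or 1.3 percentage points.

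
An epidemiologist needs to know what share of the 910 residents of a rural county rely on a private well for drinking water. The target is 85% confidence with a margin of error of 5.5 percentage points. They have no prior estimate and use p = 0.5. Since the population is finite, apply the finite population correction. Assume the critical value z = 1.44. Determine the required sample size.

Unadjusted: n₀ = 1.44² × 0.50 × 0.50 / 0.055² ≈ 171.37, so n₀ = 172.
Finite population correction with N = 910: n = n₀ / (1 + (n₀−1)/N) = 172 / (1 + 171/910) = 172 / 1.1879 ≈ 144.79.
Rounding up, n = 145.

145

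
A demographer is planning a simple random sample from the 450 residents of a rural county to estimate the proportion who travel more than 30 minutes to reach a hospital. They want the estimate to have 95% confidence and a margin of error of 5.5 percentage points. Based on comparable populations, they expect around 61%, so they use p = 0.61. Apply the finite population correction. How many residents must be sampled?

For 95% confidence, z = 1.96.
Unadjusted: n₀ = 1.96² × 0.61 × 0.39 / 0.055² ≈ 302.12, so n₀ = 303.
Finite population correction with N = 450: n = n₀ / (1 + (n₀−1)/N) = 303 / (1 + 302/450) = 303 / 1.6711 ≈ 181.32.
Rounding up, n = 182.

182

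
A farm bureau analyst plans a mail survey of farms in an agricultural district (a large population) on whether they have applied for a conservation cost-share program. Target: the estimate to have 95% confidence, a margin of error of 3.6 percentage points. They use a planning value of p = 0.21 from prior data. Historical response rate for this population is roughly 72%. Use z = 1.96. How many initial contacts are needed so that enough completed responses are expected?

684

Completed interviews needed: n₀ = 1.96² × 0.1659 / 0.036² ≈ 491.76 → 492.
At a 72% response rate, contacts needed = 492 / 0.72 ≈ 683.33 → 684.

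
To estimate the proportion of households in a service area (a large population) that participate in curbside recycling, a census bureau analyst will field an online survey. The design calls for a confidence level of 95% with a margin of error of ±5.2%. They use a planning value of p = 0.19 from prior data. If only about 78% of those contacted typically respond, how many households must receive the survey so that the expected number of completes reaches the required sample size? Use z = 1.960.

Completed interviews needed: n₀ = 1.960² × 0.1539 / 0.052² ≈ 218.65 → 219.
At a 78% response rate, contacts needed = 219 / 0.78 ≈ 280.77 → 281.

281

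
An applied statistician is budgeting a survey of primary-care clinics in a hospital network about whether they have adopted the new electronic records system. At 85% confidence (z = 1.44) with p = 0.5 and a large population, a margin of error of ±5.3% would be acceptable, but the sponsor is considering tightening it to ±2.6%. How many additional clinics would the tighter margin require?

582

At ±5.3%: n = 1.44² × 0.2500 / 0.053² ≈ 184.55 → 185.
At ±2.6%: n = 1.44² × 0.2500 / 0.026² ≈ 766.86 → 767.
Additional respondents: 767 − 185 = 582.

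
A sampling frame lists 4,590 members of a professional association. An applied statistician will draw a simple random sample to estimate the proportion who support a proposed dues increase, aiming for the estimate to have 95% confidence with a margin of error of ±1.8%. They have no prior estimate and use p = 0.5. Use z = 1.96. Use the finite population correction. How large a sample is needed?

Unadjusted: n₀ = 1.96² × 0.50 × 0.50 / 0.018² ≈ 2964.20, so n₀ = 2965.
Finite population correction with N = 4,590: n = n₀ / (1 + (n₀−1)/N) = 2965 / (1 + 2964/4590) = 2965 / 1.6458 ≈ 1801.61.
Rounding up, n = 1802.

1802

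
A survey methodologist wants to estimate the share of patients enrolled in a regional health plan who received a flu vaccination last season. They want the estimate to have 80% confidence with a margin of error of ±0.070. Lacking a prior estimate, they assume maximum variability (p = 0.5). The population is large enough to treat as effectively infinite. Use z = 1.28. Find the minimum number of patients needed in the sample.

84

With p = 0.5, p(1−p) = 0.25.
n = z²·p(1−p)/E² = 1.28² × 0.2500 / 0.070² = 1.6384 × 0.2500 / 0.004900 ≈ 83.59.
Rounding up gives n = 84.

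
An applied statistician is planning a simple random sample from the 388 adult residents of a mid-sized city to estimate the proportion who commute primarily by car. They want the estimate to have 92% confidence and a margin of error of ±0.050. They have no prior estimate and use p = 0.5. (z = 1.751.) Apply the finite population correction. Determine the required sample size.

Unadjusted: n₀ = 1.751² × 0.50 × 0.50 / 0.050² ≈ 306.60, so n₀ = 307.
Finite population correction with N = 388: n = n₀ / (1 + (n₀−1)/N) = 307 / (1 + 306/388) = 307 / 1.7887 ≈ 171.64.
Rounding up, n = 172.

172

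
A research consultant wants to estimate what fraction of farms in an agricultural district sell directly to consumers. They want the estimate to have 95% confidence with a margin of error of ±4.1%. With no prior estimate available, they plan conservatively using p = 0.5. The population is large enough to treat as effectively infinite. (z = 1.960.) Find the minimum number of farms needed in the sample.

572

With p = 0.5, p(1−p) = 0.25.
n = z²·p(1−p)/E² = 1.960² × 0.2500 / 0.041² = 3.8416 × 0.2500 / 0.001681 ≈ 571.33.
Rounding up gives n = 572.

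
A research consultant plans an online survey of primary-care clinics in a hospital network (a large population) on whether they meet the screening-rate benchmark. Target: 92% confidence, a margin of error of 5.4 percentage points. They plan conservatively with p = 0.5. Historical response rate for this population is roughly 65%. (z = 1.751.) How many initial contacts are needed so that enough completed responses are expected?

405

Completed interviews needed: n₀ = 1.751² × 0.2500 / 0.054² ≈ 262.86 → 263.
At a 65% response rate, contacts needed = 263 / 0.65 ≈ 404.62 → 405.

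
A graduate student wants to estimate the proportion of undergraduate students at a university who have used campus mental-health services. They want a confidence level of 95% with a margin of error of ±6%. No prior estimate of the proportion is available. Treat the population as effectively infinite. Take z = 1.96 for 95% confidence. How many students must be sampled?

With no prior estimate, use p = 0.5, giving p(1−p) = 0.25.
n = z²·p(1−p)/E² = 1.96² × 0.2500 / 0.060² = 3.8416 × 0.2500 / 0.003600 ≈ 266.78.
Rounding up gives n = 267.

267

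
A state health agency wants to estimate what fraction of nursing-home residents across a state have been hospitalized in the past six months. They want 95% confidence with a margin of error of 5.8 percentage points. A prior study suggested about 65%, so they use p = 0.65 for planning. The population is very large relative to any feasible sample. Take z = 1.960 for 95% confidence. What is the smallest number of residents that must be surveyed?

260

With p = 0.65, p(1−p) = 0.2275.
n = z²·p(1−p)/E² = 1.960² × 0.2275 / 0.058² = 3.8416 × 0.2275 / 0.003364 ≈ 259.80.
Rounding up gives n = 260.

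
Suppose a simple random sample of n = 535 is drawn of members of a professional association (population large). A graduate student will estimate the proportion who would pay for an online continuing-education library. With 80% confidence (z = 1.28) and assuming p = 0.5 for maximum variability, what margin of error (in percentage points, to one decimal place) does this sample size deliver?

2.8

SE(p̂) = √[p(1−p)/n] = √[0.2500/535] = 0.02162.
E = z × SE = 1.28 × 0.02162 = 0.02767, or 2.8 percentage points.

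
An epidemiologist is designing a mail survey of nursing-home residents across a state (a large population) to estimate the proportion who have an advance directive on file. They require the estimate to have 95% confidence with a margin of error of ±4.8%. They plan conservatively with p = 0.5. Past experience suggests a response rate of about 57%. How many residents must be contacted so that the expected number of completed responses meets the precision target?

732

For 95% confidence, z = 1.960.
Completed interviews needed: n₀ = 1.960² × 0.2500 / 0.048² ≈ 416.84 → 417.
At a 57% response rate, contacts needed = 417 / 0.57 ≈ 731.58 → 732.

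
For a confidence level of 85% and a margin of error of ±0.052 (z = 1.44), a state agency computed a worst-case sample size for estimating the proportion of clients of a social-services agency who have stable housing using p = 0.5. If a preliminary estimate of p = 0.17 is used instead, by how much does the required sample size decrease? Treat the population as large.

83

Conservative (p = 0.5): n = 1.44² × 0.25 / 0.052² ≈ 191.72 → 192.
Using p = 0.17: p(1−p) = 0.1411, so n = 1.44² × 0.1411 / 0.052² ≈ 108.20 → 109.
Reduction: 192 − 109 = 83.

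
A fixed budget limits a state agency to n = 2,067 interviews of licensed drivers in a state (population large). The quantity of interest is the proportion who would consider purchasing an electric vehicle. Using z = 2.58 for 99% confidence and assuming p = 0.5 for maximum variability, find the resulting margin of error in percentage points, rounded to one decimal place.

2.8

SE(p̂) = √[p(1−p)/n] = √[0.2500/2067] = 0.01100.
E = z × SE = 2.58 × 0.01100 = 0.02837, or 2.8 percentage points.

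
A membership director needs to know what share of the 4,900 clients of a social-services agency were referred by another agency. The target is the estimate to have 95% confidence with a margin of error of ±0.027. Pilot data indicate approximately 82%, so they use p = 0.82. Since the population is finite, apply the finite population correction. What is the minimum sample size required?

672

For 95% confidence, z = 1.96.
Unadjusted: n₀ = 1.96² × 0.82 × 0.18 / 0.027² ≈ 777.81, so n₀ = 778.
Finite population correction with N = 4,900: n = n₀ / (1 + (n₀−1)/N) = 778 / (1 + 777/4900) = 778 / 1.1586 ≈ 671.52.
Rounding up, n = 672.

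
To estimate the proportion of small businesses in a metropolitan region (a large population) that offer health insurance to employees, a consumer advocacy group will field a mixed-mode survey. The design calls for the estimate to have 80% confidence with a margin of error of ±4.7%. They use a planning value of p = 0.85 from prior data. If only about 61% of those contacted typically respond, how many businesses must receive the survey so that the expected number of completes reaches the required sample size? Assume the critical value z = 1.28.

156

Completed interviews needed: n₀ = 1.28² × 0.1275 / 0.047² ≈ 94.57 → 95.
At a 61% response rate, contacts needed = 95 / 0.61 ≈ 155.74 → 156.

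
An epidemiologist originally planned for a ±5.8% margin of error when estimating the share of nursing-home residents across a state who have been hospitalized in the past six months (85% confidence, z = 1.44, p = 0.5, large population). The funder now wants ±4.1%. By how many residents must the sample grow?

At ±5.8%: n = 1.44² × 0.2500 / 0.058² ≈ 154.10 → 155.
At ±4.1%: n = 1.44² × 0.2500 / 0.041² ≈ 308.39 → 309.
Additional respondents: 309 − 155 = 154.

154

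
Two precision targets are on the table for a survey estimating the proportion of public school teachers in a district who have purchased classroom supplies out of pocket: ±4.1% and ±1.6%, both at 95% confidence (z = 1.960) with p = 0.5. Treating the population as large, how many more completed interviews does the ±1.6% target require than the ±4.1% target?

At ±4.1%: n = 1.960² × 0.2500 / 0.041² ≈ 571.33 → 572.
At ±1.6%: n = 1.960² × 0.2500 / 0.016² ≈ 3751.56 → 3752.
Additional respondents: 3752 − 572 = 3180.

3180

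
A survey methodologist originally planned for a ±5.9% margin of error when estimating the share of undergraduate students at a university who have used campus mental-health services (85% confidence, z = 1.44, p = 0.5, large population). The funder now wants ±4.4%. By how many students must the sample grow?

At ±5.9%: n = 1.44² × 0.2500 / 0.059² ≈ 148.92 → 149.
At ±4.4%: n = 1.44² × 0.2500 / 0.044² ≈ 267.77 → 268.
Additional respondents: 268 − 149 = 119.

119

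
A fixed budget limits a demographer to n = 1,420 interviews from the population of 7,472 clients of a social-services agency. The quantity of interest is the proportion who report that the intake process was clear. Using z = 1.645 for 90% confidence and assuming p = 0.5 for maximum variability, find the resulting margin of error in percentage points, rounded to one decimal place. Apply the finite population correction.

2.0

Finite-population factor: (N−n)/(N−1) = (7472−1420)/(7472−1) = 0.8101.
SE(p̂) = √[p(1−p)/n · (N−n)/(N−1)] = √[0.2500/1420 × 0.8101] = 0.01194.
E = z × SE = 1.645 × 0.01194 = 0.01964 ≈ 2.0 percentage points.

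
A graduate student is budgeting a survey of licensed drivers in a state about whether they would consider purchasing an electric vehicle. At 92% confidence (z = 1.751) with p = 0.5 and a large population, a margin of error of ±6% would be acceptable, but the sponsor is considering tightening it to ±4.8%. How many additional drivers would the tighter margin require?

At ±6%: n = 1.751² × 0.2500 / 0.060² ≈ 212.92 → 213.
At ±4.8%: n = 1.751² × 0.2500 / 0.048² ≈ 332.68 → 333.
Additional respondents: 333 − 213 = 120.

120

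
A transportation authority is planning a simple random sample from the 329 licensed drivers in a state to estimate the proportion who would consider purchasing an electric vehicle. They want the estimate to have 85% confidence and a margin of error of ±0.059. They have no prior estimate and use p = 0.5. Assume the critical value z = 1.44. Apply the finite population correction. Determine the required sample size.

103

Unadjusted: n₀ = 1.44² × 0.50 × 0.50 / 0.059² ≈ 148.92, so n₀ = 149.
Finite population correction with N = 329: n = n₀ / (1 + (n₀−1)/N) = 149 / (1 + 148/329) = 149 / 1.4498 ≈ 102.77.
Rounding up, n = 103.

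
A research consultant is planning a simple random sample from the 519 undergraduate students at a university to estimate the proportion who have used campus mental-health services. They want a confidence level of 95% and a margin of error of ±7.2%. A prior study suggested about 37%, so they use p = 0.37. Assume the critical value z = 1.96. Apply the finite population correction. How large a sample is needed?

130

Unadjusted: n₀ = 1.96² × 0.37 × 0.63 / 0.072² ≈ 172.74, so n₀ = 173.
Finite population correction with N = 519: n = n₀ / (1 + (n₀−1)/N) = 173 / (1 + 172/519) = 173 / 1.3314 ≈ 129.94.
Rounding up, n = 130.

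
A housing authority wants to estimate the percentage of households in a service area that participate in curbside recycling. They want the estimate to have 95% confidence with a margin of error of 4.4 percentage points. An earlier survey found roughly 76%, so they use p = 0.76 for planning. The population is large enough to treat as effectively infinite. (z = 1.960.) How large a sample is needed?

With p = 0.76, p(1−p) = 0.1824.
n = z²·p(1−p)/E² = 1.960² × 0.1824 / 0.044² = 3.8416 × 0.1824 / 0.001936 ≈ 361.94.
Rounding up gives n = 362.

362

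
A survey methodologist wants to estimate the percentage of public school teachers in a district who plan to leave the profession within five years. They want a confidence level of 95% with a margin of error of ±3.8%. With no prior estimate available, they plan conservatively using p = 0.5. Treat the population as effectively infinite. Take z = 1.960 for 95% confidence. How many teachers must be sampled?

666

With p = 0.5, p(1−p) = 0.25.
n = z²·p(1−p)/E² = 1.960² × 0.2500 / 0.038² = 3.8416 × 0.2500 / 0.001444 ≈ 665.10.
Rounding up gives n = 666.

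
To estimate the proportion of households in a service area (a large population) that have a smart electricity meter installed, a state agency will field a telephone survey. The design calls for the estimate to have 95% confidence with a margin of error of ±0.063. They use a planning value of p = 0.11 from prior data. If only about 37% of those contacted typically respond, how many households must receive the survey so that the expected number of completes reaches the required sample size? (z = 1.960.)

Completed interviews needed: n₀ = 1.960² × 0.0979 / 0.063² ≈ 94.76 → 95.
At a 37% response rate, contacts needed = 95 / 0.37 ≈ 256.76 → 257.

257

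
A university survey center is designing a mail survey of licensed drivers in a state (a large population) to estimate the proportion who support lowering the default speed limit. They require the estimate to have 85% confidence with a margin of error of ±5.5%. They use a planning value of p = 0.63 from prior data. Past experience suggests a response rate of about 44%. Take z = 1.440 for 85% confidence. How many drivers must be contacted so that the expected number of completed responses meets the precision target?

364

Completed interviews needed: n₀ = 1.440² × 0.2331 / 0.055² ≈ 159.79 → 160.
At a 44% response rate, contacts needed = 160 / 0.44 ≈ 363.64 → 364.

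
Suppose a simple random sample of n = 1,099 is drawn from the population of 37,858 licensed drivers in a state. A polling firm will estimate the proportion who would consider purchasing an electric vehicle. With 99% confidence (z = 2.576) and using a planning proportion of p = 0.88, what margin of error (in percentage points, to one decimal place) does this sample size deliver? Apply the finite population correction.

Finite-population factor: (N−n)/(N−1) = (37858−1099)/(37858−1) = 0.9710.
SE(p̂) = √[p(1−p)/n · (N−n)/(N−1)] = √[0.1056/1099 × 0.9710] = 0.00966.
E = z × SE = 2.576 × 0.00966 = 0.02488 ≈ 2.5 percentage points.

2.5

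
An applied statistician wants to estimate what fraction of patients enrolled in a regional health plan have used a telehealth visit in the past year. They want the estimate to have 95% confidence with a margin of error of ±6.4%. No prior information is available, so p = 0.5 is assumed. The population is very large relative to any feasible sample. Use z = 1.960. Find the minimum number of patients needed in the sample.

235

With p = 0.5, p(1−p) = 0.25.
n = z²·p(1−p)/E² = 1.960² × 0.2500 / 0.064² = 3.8416 × 0.2500 / 0.004096 ≈ 234.47.
Rounding up gives n = 235.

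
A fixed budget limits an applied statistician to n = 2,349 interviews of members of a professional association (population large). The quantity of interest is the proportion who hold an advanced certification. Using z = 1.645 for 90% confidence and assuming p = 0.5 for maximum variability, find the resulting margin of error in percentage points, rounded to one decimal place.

SE(p̂) = √[p(1−p)/n] = √[0.2500/2349] = 0.01032.
E = z × SE = 1.645 × 0.01032 = 0.01697, or 1.7 percentage points.

1.7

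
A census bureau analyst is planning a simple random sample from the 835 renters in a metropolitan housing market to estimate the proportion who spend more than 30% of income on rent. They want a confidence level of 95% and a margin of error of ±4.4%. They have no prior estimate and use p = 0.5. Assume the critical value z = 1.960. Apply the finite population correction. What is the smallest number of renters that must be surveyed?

Unadjusted: n₀ = 1.960² × 0.50 × 0.50 / 0.044² ≈ 496.07, so n₀ = 497.
Finite population correction with N = 835: n = n₀ / (1 + (n₀−1)/N) = 497 / (1 + 496/835) = 497 / 1.5940 ≈ 311.79.
Rounding up, n = 312.

312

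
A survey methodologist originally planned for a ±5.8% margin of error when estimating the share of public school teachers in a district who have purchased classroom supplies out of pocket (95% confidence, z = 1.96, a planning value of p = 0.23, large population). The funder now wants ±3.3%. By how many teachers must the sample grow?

422

At ±5.8%: n = 1.96² × 0.1771 / 0.058² ≈ 202.24 → 203.
At ±3.3%: n = 1.96² × 0.1771 / 0.033² ≈ 624.75 → 625.
Additional respondents: 625 − 203 = 422.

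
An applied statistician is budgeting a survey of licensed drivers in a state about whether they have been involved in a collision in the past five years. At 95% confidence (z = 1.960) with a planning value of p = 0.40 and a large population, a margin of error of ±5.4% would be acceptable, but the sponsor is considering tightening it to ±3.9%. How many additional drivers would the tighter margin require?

At ±5.4%: n = 1.960² × 0.2400 / 0.054² ≈ 316.18 → 317.
At ±3.9%: n = 1.960² × 0.2400 / 0.039² ≈ 606.17 → 607.
Additional respondents: 607 − 317 = 290.

290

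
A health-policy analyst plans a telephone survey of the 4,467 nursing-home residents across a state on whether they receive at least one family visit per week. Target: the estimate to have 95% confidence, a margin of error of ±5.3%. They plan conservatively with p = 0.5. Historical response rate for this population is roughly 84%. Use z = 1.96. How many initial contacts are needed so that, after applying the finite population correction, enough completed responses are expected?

Completed interviews needed (unadjusted): n₀ = 1.96² × 0.2500 / 0.053² ≈ 341.90 → 342.
FPC for N = 4,467: n = 342 / (1 + 341/4467) = 342 / 1.0763 ≈ 317.74 → 318.
At an 84% response rate, contacts needed = 318 / 0.84 ≈ 378.57 → 379.

379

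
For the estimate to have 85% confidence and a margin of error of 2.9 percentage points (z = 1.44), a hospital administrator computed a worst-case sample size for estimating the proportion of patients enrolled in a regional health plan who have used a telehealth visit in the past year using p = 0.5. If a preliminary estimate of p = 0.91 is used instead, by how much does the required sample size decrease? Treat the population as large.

415

Conservative (p = 0.5): n = 1.44² × 0.25 / 0.029² ≈ 616.41 → 617.
Using p = 0.91: p(1−p) = 0.0819, so n = 1.44² × 0.0819 / 0.029² ≈ 201.94 → 202.
Reduction: 617 − 202 = 415.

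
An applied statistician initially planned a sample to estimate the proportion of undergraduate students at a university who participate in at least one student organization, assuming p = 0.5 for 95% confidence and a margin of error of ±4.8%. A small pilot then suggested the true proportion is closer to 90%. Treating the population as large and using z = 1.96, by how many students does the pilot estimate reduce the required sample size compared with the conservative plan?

Conservative (p = 0.5): n = 1.96² × 0.25 / 0.048² ≈ 416.84 → 417.
Using p = 0.90: p(1−p) = 0.0900, so n = 1.96² × 0.0900 / 0.048² ≈ 150.06 → 151.
Reduction: 417 − 151 = 266.

266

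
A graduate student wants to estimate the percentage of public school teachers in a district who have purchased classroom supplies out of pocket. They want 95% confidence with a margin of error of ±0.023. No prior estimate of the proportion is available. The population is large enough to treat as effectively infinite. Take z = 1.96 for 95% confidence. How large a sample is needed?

With no prior estimate, use p = 0.5, giving p(1−p) = 0.25.
n = z²·p(1−p)/E² = 1.96² × 0.2500 / 0.023² = 3.8416 × 0.2500 / 0.000529 ≈ 1815.50.
Rounding up gives n = 1816.

1816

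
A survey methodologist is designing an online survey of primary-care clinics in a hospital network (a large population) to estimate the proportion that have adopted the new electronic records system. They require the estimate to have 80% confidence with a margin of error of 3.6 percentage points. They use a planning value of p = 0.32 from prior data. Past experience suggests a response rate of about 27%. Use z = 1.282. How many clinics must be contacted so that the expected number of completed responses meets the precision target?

Completed interviews needed: n₀ = 1.282² × 0.2176 / 0.036² ≈ 275.95 → 276.
At a 27% response rate, contacts needed = 276 / 0.27 ≈ 1022.22 → 1023.

1023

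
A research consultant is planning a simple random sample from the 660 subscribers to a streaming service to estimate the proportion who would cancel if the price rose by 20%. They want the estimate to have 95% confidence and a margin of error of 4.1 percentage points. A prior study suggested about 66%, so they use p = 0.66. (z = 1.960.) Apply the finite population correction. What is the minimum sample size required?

Unadjusted: n₀ = 1.960² × 0.66 × 0.34 / 0.041² ≈ 512.82, so n₀ = 513.
Finite population correction with N = 660: n = n₀ / (1 + (n₀−1)/N) = 513 / (1 + 512/660) = 513 / 1.7758 ≈ 288.89.
Rounding up, n = 289.

289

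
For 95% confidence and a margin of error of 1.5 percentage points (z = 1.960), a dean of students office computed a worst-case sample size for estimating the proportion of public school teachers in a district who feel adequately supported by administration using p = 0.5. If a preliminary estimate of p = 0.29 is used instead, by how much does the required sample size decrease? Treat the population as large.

Conservative (p = 0.5): n = 1.960² × 0.25 / 0.015² ≈ 4268.44 → 4269.
Using p = 0.29: p(1−p) = 0.2059, so n = 1.960² × 0.2059 / 0.015² ≈ 3515.49 → 3516.
Reduction: 4269 − 3516 = 753.

753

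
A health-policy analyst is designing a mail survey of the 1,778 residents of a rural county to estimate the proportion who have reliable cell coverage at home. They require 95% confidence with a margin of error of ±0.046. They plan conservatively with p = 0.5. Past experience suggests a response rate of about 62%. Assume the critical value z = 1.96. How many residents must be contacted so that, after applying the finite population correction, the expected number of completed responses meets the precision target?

584

Completed interviews needed (unadjusted): n₀ = 1.96² × 0.2500 / 0.046² ≈ 453.88 → 454.
FPC for N = 1,778: n = 454 / (1 + 453/1778) = 454 / 1.2548 ≈ 361.82 → 362.
At a 62% response rate, contacts needed = 362 / 0.62 ≈ 583.87 → 584.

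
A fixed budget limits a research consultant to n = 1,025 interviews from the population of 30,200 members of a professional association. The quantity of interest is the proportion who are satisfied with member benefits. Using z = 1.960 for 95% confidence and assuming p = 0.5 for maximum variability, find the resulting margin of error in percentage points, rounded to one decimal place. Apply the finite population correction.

3.0

Finite-population factor: (N−n)/(N−1) = (30200−1025)/(30200−1) = 0.9661.
SE(p̂) = √[p(1−p)/n · (N−n)/(N−1)] = √[0.2500/1025 × 0.9661] = 0.01535.
E = z × SE = 1.960 × 0.01535 = 0.03009 ≈ 3.0 percentage points.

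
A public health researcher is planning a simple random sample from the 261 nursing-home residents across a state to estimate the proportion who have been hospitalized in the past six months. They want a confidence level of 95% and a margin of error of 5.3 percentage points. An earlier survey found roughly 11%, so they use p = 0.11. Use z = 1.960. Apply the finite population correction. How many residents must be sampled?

89

Unadjusted: n₀ = 1.960² × 0.11 × 0.89 / 0.053² ≈ 133.89, so n₀ = 134.
Finite population correction with N = 261: n = n₀ / (1 + (n₀−1)/N) = 134 / (1 + 133/261) = 134 / 1.5096 ≈ 88.77.
Rounding up, n = 89.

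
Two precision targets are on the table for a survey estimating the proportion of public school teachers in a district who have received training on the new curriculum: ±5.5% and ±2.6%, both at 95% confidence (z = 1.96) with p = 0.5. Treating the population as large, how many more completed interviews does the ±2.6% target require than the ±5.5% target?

1103

At ±5.5%: n = 1.96² × 0.2500 / 0.055² ≈ 317.49 → 318.
At ±2.6%: n = 1.96² × 0.2500 / 0.026² ≈ 1420.71 → 1421.
Additional respondents: 1421 − 318 = 1103.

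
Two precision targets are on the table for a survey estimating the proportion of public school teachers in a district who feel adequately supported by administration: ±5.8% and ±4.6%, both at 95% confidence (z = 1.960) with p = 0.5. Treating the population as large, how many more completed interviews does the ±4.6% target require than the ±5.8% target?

At ±5.8%: n = 1.960² × 0.2500 / 0.058² ≈ 285.49 → 286.
At ±4.6%: n = 1.960² × 0.2500 / 0.046² ≈ 453.88 → 454.
Additional respondents: 454 − 286 = 168.

168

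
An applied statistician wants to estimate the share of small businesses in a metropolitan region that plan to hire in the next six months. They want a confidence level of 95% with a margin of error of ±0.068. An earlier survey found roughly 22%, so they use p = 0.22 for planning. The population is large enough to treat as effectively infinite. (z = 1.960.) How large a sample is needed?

143

With p = 0.22, p(1−p) = 0.1716.
n = z²·p(1−p)/E² = 1.960² × 0.1716 / 0.068² = 3.8416 × 0.1716 / 0.004624 ≈ 142.56.
Rounding up gives n = 143.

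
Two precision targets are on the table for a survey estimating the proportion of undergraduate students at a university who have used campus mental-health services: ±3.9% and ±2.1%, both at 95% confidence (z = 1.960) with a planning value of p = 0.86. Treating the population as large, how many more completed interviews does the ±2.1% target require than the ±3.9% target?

At ±3.9%: n = 1.960² × 0.1204 / 0.039² ≈ 304.10 → 305.
At ±2.1%: n = 1.960² × 0.1204 / 0.021² ≈ 1048.82 → 1049.
Additional respondents: 1049 − 305 = 744.

744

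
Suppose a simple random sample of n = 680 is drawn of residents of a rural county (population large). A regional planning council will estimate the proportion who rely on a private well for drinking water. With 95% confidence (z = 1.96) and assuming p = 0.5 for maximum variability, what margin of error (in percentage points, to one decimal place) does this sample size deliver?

SE(p̂) = √[p(1−p)/n] = √[0.2500/680] = 0.01917.
E = z × SE = 1.96 × 0.01917 = 0.03758, or 3.8 percentage points.

3.8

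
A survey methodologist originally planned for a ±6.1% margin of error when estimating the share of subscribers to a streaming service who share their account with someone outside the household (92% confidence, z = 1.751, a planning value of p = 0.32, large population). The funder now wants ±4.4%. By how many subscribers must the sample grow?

At ±6.1%: n = 1.751² × 0.2176 / 0.061² ≈ 179.30 → 180.
At ±4.4%: n = 1.751² × 0.2176 / 0.044² ≈ 344.61 → 345.
Additional respondents: 345 − 180 = 165.

165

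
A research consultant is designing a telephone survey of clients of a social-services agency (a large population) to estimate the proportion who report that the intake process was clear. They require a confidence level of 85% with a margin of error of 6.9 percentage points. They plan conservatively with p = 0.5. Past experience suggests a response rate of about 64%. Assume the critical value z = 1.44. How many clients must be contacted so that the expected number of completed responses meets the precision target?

Completed interviews needed: n₀ = 1.44² × 0.2500 / 0.069² ≈ 108.88 → 109.
At a 64% response rate, contacts needed = 109 / 0.64 ≈ 170.31 → 171.

171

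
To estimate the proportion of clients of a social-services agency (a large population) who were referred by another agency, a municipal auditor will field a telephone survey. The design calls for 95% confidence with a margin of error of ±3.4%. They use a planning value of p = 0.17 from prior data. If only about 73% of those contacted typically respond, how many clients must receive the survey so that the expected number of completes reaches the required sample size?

643

For 95% confidence, z = 1.960.
Completed interviews needed: n₀ = 1.960² × 0.1411 / 0.034² ≈ 468.90 → 469.
At a 73% response rate, contacts needed = 469 / 0.73 ≈ 642.47 → 643.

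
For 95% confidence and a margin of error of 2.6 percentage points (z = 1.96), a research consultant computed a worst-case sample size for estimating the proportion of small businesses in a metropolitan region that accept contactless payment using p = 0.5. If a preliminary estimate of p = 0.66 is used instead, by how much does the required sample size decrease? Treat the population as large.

145

Conservative (p = 0.5): n = 1.96² × 0.25 / 0.026² ≈ 1420.71 → 1421.
Using p = 0.66: p(1−p) = 0.2244, so n = 1.96² × 0.2244 / 0.026² ≈ 1275.23 → 1276.
Reduction: 1421 − 1276 = 145.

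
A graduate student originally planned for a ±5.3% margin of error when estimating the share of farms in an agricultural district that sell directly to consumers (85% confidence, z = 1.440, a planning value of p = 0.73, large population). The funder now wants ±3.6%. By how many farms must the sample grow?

At ±5.3%: n = 1.440² × 0.1971 / 0.053² ≈ 145.50 → 146.
At ±3.6%: n = 1.440² × 0.1971 / 0.036² ≈ 315.36 → 316.
Additional respondents: 316 − 146 = 170.

170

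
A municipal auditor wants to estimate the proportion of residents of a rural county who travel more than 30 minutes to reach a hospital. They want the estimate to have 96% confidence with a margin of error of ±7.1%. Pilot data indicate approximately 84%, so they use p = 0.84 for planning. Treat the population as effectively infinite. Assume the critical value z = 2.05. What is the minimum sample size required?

113

With p = 0.84, p(1−p) = 0.1344.
n = z²·p(1−p)/E² = 2.05² × 0.1344 / 0.071² = 4.2025 × 0.1344 / 0.005041 ≈ 112.04.
Rounding up gives n = 113.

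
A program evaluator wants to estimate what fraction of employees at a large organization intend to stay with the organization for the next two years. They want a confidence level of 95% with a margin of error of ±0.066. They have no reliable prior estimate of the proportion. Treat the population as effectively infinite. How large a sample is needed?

221

For 95% confidence, z = 1.960.
With no prior estimate, use p = 0.5, giving p(1−p) = 0.25.
n = z²·p(1−p)/E² = 1.960² × 0.2500 / 0.066² = 3.8416 × 0.2500 / 0.004356 ≈ 220.48.
Rounding up gives n = 221.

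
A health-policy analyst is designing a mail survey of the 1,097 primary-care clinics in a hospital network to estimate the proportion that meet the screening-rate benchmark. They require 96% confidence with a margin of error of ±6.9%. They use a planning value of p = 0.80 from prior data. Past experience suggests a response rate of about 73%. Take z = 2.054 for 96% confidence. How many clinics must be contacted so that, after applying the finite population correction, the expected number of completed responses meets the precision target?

173

Completed interviews needed (unadjusted): n₀ = 2.054² × 0.1600 / 0.069² ≈ 141.78 → 142.
FPC for N = 1,097: n = 142 / (1 + 141/1097) = 142 / 1.1285 ≈ 125.83 → 126.
At a 73% response rate, contacts needed = 126 / 0.73 ≈ 172.60 → 173.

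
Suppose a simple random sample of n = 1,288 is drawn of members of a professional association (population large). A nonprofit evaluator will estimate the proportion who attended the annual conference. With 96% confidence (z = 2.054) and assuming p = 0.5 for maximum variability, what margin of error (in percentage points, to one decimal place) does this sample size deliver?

SE(p̂) = √[p(1−p)/n] = √[0.2500/1288] = 0.01393.
E = z × SE = 2.054 × 0.01393 = 0.02862, or 2.9 percentage points.

2.9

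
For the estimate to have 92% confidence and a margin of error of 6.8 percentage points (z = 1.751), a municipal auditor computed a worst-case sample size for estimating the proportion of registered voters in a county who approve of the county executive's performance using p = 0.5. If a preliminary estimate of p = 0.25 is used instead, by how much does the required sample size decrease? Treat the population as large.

41

Conservative (p = 0.5): n = 1.751² × 0.25 / 0.068² ≈ 165.77 → 166.
Using p = 0.25: p(1−p) = 0.1875, so n = 1.751² × 0.1875 / 0.068² ≈ 124.32 → 125.
Reduction: 166 − 125 = 41.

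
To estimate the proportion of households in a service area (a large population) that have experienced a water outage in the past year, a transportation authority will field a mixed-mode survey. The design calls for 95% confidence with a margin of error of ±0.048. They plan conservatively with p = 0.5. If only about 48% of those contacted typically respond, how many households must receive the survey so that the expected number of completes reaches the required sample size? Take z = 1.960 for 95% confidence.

869

Completed interviews needed: n₀ = 1.960² × 0.2500 / 0.048² ≈ 416.84 → 417.
At a 48% response rate, contacts needed = 417 / 0.48 ≈ 868.75 → 869.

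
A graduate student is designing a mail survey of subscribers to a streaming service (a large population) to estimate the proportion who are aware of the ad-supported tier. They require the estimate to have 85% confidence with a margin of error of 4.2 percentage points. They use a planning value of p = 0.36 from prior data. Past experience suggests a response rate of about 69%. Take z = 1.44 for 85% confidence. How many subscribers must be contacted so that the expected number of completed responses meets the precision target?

Completed interviews needed: n₀ = 1.44² × 0.2304 / 0.042² ≈ 270.84 → 271.
At a 69% response rate, contacts needed = 271 / 0.69 ≈ 392.75 → 393.

393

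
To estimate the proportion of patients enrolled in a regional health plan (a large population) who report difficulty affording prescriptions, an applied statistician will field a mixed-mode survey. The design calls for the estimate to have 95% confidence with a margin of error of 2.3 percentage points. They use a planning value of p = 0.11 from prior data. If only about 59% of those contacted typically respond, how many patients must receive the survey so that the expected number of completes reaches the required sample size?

1206

For 95% confidence, z = 1.960.
Completed interviews needed: n₀ = 1.960² × 0.0979 / 0.023² ≈ 710.95 → 711.
At a 59% response rate, contacts needed = 711 / 0.59 ≈ 1205.08 → 1206.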